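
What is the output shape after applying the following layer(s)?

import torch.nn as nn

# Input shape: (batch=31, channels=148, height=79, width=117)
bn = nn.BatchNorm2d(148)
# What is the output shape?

Input shape: (31, 148, 79, 117)
Output shape: (31, 148, 79, 117)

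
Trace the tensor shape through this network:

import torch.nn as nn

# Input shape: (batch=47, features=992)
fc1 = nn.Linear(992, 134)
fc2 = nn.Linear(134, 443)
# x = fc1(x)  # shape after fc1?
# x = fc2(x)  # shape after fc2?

Input shape: (47, 992)
  -> after fc1: (47, 134)
Output shape: (47, 443)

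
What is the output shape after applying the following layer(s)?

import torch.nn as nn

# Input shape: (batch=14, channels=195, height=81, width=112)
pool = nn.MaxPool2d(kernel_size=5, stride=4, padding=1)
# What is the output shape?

Input shape: (14, 195, 81, 112)
Output shape: (14, 195, 20, 28)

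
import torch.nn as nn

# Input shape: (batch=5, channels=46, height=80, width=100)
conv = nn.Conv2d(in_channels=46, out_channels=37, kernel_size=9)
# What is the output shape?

Input shape: (5, 46, 80, 100)
Output shape: (5, 37, 72, 92)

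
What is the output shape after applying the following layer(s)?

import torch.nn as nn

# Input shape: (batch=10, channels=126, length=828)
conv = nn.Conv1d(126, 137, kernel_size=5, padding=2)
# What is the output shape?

Input shape: (10, 126, 828)
Output shape: (10, 137, 828)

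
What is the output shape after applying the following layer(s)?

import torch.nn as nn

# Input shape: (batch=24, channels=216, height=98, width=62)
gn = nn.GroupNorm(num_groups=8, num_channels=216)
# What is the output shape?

Input shape: (24, 216, 98, 62)
Output shape: (24, 216, 98, 62)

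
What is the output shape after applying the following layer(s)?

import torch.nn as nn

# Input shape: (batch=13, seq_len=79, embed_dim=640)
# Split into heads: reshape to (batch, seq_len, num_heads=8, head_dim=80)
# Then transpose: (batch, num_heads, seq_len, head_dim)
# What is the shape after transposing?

Input shape: (13, 79, 640)
  -> after reshape: (13, 79, 8, 80)
Output shape: (13, 8, 79, 80)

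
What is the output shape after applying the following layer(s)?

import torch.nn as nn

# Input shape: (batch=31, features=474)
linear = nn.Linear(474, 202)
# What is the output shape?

Input shape: (31, 474)
Output shape: (31, 202)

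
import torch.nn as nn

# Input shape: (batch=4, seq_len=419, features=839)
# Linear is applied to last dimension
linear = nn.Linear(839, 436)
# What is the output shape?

Input shape: (4, 419, 839)
Output shape: (4, 419, 436)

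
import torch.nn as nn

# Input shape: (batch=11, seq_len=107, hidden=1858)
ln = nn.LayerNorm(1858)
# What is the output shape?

Input shape: (11, 107, 1858)
Output shape: (11, 107, 1858)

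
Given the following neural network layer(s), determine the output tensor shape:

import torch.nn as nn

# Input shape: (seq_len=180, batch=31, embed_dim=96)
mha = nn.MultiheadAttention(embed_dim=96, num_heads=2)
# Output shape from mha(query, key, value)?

Input shape: (180, 31, 96)
Output shape: (180, 31, 96)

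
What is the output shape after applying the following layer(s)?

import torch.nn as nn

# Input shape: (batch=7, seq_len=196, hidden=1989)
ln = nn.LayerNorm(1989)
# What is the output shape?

Input shape: (7, 196, 1989)
Output shape: (7, 196, 1989)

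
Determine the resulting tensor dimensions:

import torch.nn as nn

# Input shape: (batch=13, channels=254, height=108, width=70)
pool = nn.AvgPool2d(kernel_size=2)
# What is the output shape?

Input shape: (13, 254, 108, 70)
Output shape: (13, 254, 54, 35)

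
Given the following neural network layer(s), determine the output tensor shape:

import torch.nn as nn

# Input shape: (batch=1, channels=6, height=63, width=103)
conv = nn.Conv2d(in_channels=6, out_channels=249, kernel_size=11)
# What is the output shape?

Input shape: (1, 6, 63, 103)
Output shape: (1, 249, 53, 93)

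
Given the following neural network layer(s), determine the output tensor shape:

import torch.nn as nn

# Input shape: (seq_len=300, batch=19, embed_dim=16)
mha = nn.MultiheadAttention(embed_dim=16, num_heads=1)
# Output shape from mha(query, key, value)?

Input shape: (300, 19, 16)
Output shape: (300, 19, 16)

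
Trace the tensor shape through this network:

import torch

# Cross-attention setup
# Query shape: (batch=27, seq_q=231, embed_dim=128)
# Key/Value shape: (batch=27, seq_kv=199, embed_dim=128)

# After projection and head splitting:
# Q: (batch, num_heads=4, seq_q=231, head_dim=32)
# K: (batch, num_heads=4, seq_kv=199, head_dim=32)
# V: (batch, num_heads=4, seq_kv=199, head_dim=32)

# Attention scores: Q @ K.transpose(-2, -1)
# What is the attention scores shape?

Input shape: (27, 231, 128)
Output shape: (27, 4, 231, 199)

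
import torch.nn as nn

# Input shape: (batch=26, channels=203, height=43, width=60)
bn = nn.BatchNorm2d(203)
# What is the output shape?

Input shape: (26, 203, 43, 60)
Output shape: (26, 203, 43, 60)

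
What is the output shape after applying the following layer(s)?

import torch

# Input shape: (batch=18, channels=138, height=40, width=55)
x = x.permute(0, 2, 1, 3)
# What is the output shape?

Input shape: (18, 138, 40, 55)
Output shape: (18, 40, 138, 55)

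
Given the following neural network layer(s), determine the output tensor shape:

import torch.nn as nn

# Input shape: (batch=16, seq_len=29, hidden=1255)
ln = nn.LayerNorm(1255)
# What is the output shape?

Input shape: (16, 29, 1255)
Output shape: (16, 29, 1255)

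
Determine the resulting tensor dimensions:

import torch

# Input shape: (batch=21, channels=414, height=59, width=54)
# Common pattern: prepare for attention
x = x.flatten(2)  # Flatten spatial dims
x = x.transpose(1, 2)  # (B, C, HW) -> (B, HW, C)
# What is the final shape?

Input shape: (21, 414, 59, 54)
  -> after flatten(2): (21, 414, 3186)
Output shape: (21, 3186, 414)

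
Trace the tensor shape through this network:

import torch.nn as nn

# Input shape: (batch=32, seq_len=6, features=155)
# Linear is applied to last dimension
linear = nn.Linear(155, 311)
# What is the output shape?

Input shape: (32, 6, 155)
Output shape: (32, 6, 311)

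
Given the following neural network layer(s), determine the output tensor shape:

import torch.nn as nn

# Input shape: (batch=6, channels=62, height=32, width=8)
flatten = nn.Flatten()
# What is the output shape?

Input shape: (6, 62, 32, 8)
Output shape: (6, 15872)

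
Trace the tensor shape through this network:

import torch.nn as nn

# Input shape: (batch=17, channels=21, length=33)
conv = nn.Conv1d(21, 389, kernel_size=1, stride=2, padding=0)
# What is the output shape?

Input shape: (17, 21, 33)
Output shape: (17, 389, 17)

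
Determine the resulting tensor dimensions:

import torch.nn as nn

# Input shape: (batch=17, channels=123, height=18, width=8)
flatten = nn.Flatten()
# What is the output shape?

Input shape: (17, 123, 18, 8)
Output shape: (17, 17712)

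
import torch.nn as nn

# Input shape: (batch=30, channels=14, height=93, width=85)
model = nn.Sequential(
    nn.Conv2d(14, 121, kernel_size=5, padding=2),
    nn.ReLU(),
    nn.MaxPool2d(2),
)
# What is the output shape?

Input shape: (30, 14, 93, 85)
  -> after Conv2d: (30, 121, 93, 85)
  -> after ReLU: (30, 121, 93, 85)
Output shape: (30, 121, 46, 42)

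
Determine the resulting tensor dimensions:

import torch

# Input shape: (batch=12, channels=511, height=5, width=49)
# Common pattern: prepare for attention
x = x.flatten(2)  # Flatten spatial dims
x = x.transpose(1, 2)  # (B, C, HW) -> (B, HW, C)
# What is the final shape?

Input shape: (12, 511, 5, 49)
  -> after flatten(2): (12, 511, 245)
Output shape: (12, 245, 511)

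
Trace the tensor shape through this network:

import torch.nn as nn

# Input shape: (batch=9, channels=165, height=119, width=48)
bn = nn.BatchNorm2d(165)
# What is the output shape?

Input shape: (9, 165, 119, 48)
Output shape: (9, 165, 119, 48)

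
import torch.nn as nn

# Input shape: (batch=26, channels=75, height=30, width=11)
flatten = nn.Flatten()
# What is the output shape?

Input shape: (26, 75, 30, 11)
Output shape: (26, 24750)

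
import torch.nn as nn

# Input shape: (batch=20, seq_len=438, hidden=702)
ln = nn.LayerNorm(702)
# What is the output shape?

Input shape: (20, 438, 702)
Output shape: (20, 438, 702)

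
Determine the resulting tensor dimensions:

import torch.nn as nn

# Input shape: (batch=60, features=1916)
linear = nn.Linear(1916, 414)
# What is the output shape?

Input shape: (60, 1916)
Output shape: (60, 414)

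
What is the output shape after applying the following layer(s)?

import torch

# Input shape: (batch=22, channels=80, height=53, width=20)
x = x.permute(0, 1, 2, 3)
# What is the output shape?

Input shape: (22, 80, 53, 20)
Output shape: (22, 80, 53, 20)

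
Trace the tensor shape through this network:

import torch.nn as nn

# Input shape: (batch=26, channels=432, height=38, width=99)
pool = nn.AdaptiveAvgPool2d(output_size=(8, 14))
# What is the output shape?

Input shape: (26, 432, 38, 99)
Output shape: (26, 432, 8, 14)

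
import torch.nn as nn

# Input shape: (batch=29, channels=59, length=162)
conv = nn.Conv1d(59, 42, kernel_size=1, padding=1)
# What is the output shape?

Input shape: (29, 59, 162)
Output shape: (29, 42, 164)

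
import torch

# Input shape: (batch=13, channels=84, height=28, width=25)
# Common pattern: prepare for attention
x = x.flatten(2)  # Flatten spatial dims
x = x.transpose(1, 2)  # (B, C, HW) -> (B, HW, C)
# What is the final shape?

Input shape: (13, 84, 28, 25)
  -> after flatten(2): (13, 84, 700)
Output shape: (13, 700, 84)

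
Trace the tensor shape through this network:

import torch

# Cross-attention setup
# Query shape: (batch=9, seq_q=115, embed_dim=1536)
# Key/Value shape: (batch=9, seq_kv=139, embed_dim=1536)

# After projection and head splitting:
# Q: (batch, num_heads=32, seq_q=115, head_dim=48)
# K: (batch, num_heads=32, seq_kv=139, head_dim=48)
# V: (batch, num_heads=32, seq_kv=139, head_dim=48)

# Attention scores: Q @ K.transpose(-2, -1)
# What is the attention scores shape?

Input shape: (9, 115, 1536)
Output shape: (9, 32, 115, 139)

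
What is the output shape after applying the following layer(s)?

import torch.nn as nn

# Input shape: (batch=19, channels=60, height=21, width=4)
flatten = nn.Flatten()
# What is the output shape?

Input shape: (19, 60, 21, 4)
Output shape: (19, 5040)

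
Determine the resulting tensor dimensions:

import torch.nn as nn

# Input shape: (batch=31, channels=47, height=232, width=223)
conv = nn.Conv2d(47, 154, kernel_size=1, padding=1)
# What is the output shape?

Input shape: (31, 47, 232, 223)
Output shape: (31, 154, 234, 225)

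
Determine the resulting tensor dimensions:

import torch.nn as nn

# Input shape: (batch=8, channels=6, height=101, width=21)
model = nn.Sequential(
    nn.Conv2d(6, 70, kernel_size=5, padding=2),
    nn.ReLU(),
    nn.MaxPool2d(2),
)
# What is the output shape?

Input shape: (8, 6, 101, 21)
  -> after Conv2d: (8, 70, 101, 21)
  -> after ReLU: (8, 70, 101, 21)
Output shape: (8, 70, 50, 10)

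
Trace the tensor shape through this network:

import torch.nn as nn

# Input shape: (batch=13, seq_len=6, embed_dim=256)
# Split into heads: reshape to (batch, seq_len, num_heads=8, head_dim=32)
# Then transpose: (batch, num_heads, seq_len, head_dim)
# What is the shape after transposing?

Input shape: (13, 6, 256)
  -> after reshape: (13, 6, 8, 32)
Output shape: (13, 8, 6, 32)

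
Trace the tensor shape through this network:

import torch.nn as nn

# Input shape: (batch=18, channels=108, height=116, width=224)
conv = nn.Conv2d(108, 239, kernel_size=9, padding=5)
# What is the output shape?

Input shape: (18, 108, 116, 224)
Output shape: (18, 239, 118, 226)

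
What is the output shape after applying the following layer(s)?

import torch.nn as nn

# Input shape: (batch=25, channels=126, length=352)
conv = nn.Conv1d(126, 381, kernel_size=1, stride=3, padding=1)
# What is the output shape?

Input shape: (25, 126, 352)
Output shape: (25, 381, 118)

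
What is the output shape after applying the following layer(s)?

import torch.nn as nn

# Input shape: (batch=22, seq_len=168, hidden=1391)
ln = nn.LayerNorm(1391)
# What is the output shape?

Input shape: (22, 168, 1391)
Output shape: (22, 168, 1391)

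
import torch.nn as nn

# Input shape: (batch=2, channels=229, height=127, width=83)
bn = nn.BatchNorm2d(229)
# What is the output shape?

Input shape: (2, 229, 127, 83)
Output shape: (2, 229, 127, 83)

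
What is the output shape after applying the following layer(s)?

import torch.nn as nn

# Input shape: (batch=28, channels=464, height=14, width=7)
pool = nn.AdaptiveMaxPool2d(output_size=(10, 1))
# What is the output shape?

Input shape: (28, 464, 14, 7)
Output shape: (28, 464, 10, 1)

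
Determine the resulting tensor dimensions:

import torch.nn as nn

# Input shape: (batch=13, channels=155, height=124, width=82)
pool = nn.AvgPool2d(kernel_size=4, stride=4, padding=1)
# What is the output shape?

Input shape: (13, 155, 124, 82)
Output shape: (13, 155, 31, 21)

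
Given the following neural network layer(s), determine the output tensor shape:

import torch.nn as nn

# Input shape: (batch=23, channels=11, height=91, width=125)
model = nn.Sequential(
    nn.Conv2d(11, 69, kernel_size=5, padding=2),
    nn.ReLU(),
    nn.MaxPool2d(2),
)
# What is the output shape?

Input shape: (23, 11, 91, 125)
  -> after Conv2d: (23, 69, 91, 125)
  -> after ReLU: (23, 69, 91, 125)
Output shape: (23, 69, 45, 62)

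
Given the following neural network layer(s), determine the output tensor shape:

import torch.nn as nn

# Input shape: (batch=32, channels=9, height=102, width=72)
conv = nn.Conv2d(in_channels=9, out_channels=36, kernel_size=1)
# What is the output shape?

Input shape: (32, 9, 102, 72)
Output shape: (32, 36, 102, 72)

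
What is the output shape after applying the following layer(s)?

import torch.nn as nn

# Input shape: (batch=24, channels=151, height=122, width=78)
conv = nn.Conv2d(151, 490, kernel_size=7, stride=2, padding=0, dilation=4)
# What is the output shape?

Input shape: (24, 151, 122, 78)
Output shape: (24, 490, 49, 27)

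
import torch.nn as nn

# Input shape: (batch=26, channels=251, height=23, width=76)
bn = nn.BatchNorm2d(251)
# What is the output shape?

Input shape: (26, 251, 23, 76)
Output shape: (26, 251, 23, 76)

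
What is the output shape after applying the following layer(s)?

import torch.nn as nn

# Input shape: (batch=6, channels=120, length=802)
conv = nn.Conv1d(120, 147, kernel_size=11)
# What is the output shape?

Input shape: (6, 120, 802)
Output shape: (6, 147, 792)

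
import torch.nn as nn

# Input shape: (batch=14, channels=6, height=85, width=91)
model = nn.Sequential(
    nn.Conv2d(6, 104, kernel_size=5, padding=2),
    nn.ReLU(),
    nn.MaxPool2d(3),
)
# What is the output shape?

Input shape: (14, 6, 85, 91)
  -> after Conv2d: (14, 104, 85, 91)
  -> after ReLU: (14, 104, 85, 91)
Output shape: (14, 104, 28, 30)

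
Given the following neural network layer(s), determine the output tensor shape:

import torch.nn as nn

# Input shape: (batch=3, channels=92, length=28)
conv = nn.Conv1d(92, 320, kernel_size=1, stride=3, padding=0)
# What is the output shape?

Input shape: (3, 92, 28)
Output shape: (3, 320, 10)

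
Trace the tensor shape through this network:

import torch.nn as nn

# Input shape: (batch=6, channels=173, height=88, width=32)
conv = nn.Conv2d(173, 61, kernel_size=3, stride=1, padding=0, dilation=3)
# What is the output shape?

Input shape: (6, 173, 88, 32)
Output shape: (6, 61, 82, 26)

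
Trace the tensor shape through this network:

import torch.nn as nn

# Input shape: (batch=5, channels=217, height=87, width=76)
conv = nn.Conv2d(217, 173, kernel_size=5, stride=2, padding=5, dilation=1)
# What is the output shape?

Input shape: (5, 217, 87, 76)
Output shape: (5, 173, 47, 41)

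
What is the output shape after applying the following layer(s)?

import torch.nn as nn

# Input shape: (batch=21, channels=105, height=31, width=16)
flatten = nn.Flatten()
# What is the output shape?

Input shape: (21, 105, 31, 16)
Output shape: (21, 52080)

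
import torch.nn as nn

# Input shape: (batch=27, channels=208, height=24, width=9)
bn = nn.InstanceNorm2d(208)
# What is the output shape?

Input shape: (27, 208, 24, 9)
Output shape: (27, 208, 24, 9)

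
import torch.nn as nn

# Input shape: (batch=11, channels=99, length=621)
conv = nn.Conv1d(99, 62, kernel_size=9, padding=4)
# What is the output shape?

Input shape: (11, 99, 621)
Output shape: (11, 62, 621)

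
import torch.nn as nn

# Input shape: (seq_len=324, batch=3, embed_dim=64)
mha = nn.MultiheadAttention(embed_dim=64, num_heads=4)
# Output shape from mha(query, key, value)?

Input shape: (324, 3, 64)
Output shape: (324, 3, 64)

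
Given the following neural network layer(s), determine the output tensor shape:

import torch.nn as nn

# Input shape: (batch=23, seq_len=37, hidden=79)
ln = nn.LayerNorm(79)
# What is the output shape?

Input shape: (23, 37, 79)
Output shape: (23, 37, 79)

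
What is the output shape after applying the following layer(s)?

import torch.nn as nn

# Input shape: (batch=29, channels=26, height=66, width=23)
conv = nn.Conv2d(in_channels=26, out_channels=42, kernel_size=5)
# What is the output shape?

Input shape: (29, 26, 66, 23)
Output shape: (29, 42, 62, 19)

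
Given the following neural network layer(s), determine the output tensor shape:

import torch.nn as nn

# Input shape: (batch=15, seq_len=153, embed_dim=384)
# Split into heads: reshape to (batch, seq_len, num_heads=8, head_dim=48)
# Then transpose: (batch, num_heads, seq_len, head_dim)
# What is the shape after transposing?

Input shape: (15, 153, 384)
  -> after reshape: (15, 153, 8, 48)
Output shape: (15, 8, 153, 48)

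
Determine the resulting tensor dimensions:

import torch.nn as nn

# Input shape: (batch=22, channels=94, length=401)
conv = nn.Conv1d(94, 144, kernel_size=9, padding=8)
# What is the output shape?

Input shape: (22, 94, 401)
Output shape: (22, 144, 409)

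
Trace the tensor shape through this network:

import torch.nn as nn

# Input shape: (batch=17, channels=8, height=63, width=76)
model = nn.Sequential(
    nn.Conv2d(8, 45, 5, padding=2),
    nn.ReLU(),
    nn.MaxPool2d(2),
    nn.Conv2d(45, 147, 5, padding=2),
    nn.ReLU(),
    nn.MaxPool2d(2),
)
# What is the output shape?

Input shape: (17, 8, 63, 76)
  -> after first Conv2d: (17, 45, 63, 76)
  -> after first MaxPool2d: (17, 45, 31, 38)
  -> after second Conv2d: (17, 147, 31, 38)
Output shape: (17, 147, 15, 19)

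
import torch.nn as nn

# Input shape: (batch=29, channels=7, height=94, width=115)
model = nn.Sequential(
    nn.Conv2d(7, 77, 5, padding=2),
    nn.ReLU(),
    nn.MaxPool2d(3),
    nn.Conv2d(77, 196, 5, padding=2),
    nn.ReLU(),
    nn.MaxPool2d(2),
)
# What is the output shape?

Input shape: (29, 7, 94, 115)
  -> after first Conv2d: (29, 77, 94, 115)
  -> after first MaxPool2d: (29, 77, 31, 38)
  -> after second Conv2d: (29, 196, 31, 38)
Output shape: (29, 196, 15, 19)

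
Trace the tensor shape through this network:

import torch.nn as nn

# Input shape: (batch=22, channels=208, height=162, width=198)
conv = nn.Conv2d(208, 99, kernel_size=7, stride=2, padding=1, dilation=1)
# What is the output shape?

Input shape: (22, 208, 162, 198)
Output shape: (22, 99, 79, 97)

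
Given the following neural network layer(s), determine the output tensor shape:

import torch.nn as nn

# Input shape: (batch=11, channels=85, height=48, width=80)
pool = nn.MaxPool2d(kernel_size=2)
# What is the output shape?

Input shape: (11, 85, 48, 80)
Output shape: (11, 85, 24, 40)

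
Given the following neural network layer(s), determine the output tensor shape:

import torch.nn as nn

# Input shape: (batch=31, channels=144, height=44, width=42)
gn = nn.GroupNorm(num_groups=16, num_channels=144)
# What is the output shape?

Input shape: (31, 144, 44, 42)
Output shape: (31, 144, 44, 42)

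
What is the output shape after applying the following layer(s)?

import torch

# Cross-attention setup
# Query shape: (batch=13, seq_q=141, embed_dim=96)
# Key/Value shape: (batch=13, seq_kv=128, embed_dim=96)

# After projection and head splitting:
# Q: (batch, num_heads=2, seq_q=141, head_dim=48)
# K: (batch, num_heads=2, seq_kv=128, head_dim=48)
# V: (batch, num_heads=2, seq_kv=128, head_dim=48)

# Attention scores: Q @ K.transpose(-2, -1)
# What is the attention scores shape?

Input shape: (13, 141, 96)
Output shape: (13, 2, 141, 128)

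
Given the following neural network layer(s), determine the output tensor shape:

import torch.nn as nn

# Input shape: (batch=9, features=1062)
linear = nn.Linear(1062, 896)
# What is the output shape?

Input shape: (9, 1062)
Output shape: (9, 896)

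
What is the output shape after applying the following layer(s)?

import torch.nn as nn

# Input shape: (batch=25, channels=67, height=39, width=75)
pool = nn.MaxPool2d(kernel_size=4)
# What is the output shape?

Input shape: (25, 67, 39, 75)
Output shape: (25, 67, 9, 18)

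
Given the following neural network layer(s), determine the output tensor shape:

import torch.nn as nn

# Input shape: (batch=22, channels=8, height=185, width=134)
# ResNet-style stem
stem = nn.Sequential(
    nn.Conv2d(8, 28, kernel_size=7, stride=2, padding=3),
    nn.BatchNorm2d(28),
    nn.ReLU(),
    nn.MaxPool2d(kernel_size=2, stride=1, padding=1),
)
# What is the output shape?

Input shape: (22, 8, 185, 134)
  -> after Conv2d 7x7 stride=2: (22, 28, 93, 67)
Output shape: (22, 28, 94, 68)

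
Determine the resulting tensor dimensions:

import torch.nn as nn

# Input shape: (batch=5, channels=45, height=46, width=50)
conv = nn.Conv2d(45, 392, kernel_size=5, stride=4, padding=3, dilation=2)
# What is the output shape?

Input shape: (5, 45, 46, 50)
Output shape: (5, 392, 11, 12)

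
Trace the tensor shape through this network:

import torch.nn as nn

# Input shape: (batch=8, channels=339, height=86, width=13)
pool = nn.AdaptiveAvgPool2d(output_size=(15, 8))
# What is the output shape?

Input shape: (8, 339, 86, 13)
Output shape: (8, 339, 15, 8)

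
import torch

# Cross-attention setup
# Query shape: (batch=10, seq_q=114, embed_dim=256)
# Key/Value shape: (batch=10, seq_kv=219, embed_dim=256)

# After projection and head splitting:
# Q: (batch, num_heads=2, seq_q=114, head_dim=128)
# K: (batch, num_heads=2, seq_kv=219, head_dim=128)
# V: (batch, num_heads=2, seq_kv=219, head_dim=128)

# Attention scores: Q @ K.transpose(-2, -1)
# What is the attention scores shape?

Input shape: (10, 114, 256)
Output shape: (10, 2, 114, 219)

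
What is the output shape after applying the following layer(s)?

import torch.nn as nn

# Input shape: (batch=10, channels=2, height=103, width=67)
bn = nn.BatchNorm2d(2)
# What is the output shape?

Input shape: (10, 2, 103, 67)
Output shape: (10, 2, 103, 67)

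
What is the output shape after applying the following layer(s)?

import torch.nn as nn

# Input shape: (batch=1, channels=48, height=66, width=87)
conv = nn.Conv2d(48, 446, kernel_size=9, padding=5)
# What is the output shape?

Input shape: (1, 48, 66, 87)
Output shape: (1, 446, 68, 89)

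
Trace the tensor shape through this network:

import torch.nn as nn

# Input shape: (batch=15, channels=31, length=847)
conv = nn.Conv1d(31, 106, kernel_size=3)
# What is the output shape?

Input shape: (15, 31, 847)
Output shape: (15, 106, 845)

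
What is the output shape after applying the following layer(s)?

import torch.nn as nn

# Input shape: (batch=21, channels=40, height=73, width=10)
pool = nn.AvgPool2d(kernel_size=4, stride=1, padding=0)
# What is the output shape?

Input shape: (21, 40, 73, 10)
Output shape: (21, 40, 70, 7)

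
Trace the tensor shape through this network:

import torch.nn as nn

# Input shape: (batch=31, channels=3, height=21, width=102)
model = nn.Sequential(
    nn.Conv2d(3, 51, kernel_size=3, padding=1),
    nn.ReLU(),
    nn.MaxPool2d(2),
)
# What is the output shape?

Input shape: (31, 3, 21, 102)
  -> after Conv2d: (31, 51, 21, 102)
  -> after ReLU: (31, 51, 21, 102)
Output shape: (31, 51, 10, 51)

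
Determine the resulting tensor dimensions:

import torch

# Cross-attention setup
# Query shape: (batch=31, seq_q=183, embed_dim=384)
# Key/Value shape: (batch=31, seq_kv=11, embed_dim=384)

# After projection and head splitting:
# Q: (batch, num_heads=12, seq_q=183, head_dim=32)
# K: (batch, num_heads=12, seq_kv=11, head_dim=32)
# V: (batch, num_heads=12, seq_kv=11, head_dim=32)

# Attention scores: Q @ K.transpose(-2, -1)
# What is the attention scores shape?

Input shape: (31, 183, 384)
Output shape: (31, 12, 183, 11)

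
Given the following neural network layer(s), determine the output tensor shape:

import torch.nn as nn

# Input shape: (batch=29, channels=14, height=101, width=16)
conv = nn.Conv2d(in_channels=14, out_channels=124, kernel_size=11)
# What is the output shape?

Input shape: (29, 14, 101, 16)
Output shape: (29, 124, 91, 6)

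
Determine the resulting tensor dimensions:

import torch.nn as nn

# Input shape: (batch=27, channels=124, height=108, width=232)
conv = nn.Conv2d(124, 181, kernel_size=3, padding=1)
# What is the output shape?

Input shape: (27, 124, 108, 232)
Output shape: (27, 181, 108, 232)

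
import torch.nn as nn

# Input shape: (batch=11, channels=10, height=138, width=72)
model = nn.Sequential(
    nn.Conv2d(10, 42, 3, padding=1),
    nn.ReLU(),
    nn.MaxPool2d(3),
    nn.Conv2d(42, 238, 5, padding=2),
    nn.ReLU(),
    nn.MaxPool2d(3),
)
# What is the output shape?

Input shape: (11, 10, 138, 72)
  -> after first Conv2d: (11, 42, 138, 72)
  -> after first MaxPool2d: (11, 42, 46, 24)
  -> after second Conv2d: (11, 238, 46, 24)
Output shape: (11, 238, 15, 8)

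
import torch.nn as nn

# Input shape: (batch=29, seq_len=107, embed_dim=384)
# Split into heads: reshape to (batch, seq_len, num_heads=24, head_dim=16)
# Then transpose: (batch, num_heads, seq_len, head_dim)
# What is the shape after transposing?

Input shape: (29, 107, 384)
  -> after reshape: (29, 107, 24, 16)
Output shape: (29, 24, 107, 16)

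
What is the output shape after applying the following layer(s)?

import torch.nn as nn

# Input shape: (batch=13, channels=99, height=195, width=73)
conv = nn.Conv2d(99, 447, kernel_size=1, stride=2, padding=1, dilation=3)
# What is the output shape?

Input shape: (13, 99, 195, 73)
Output shape: (13, 447, 99, 38)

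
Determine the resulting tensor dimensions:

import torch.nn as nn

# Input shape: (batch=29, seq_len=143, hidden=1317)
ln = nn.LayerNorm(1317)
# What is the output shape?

Input shape: (29, 143, 1317)
Output shape: (29, 143, 1317)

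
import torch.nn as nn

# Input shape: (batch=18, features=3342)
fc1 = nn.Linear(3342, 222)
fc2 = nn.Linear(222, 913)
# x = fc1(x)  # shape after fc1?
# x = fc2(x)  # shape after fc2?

Input shape: (18, 3342)
  -> after fc1: (18, 222)
Output shape: (18, 913)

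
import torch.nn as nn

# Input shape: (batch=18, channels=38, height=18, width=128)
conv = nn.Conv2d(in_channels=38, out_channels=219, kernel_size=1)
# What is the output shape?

Input shape: (18, 38, 18, 128)
Output shape: (18, 219, 18, 128)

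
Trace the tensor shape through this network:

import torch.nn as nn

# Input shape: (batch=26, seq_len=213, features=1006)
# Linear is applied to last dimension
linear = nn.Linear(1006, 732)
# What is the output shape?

Input shape: (26, 213, 1006)
Output shape: (26, 213, 732)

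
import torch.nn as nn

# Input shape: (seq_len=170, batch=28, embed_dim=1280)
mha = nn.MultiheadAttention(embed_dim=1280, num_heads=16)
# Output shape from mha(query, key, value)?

Input shape: (170, 28, 1280)
Output shape: (170, 28, 1280)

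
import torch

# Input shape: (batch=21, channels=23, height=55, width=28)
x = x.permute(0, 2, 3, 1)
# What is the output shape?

Input shape: (21, 23, 55, 28)
Output shape: (21, 55, 28, 23)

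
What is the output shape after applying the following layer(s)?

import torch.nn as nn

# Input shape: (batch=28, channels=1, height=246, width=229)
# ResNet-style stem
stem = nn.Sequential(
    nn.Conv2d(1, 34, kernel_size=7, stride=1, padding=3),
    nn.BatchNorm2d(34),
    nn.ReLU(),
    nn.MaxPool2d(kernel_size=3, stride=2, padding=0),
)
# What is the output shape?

Input shape: (28, 1, 246, 229)
  -> after Conv2d 7x7 stride=1: (28, 34, 246, 229)
Output shape: (28, 34, 122, 114)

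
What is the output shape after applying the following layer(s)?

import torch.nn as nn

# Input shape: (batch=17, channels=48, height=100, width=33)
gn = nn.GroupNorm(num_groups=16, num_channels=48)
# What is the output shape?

Input shape: (17, 48, 100, 33)
Output shape: (17, 48, 100, 33)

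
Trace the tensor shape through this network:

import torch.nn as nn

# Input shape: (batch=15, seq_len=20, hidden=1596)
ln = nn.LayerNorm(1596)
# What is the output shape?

Input shape: (15, 20, 1596)
Output shape: (15, 20, 1596)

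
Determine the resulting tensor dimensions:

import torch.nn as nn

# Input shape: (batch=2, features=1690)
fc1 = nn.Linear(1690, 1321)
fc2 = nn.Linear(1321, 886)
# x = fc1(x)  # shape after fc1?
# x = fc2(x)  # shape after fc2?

Input shape: (2, 1690)
  -> after fc1: (2, 1321)
Output shape: (2, 886)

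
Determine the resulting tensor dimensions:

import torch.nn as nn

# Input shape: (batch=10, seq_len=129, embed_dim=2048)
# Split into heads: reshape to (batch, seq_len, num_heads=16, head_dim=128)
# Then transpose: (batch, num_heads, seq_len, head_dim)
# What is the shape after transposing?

Input shape: (10, 129, 2048)
  -> after reshape: (10, 129, 16, 128)
Output shape: (10, 16, 129, 128)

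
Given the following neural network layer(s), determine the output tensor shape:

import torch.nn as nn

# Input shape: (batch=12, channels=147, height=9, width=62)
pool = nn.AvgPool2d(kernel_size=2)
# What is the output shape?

Input shape: (12, 147, 9, 62)
Output shape: (12, 147, 4, 31)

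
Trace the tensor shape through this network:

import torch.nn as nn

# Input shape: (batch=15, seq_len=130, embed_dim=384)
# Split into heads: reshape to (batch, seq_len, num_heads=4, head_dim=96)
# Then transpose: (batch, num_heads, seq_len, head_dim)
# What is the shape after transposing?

Input shape: (15, 130, 384)
  -> after reshape: (15, 130, 4, 96)
Output shape: (15, 4, 130, 96)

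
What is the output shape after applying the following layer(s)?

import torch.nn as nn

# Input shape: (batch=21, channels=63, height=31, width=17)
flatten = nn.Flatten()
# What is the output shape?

Input shape: (21, 63, 31, 17)
Output shape: (21, 33201)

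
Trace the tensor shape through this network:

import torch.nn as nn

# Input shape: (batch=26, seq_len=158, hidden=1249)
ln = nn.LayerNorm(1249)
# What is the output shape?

Input shape: (26, 158, 1249)
Output shape: (26, 158, 1249)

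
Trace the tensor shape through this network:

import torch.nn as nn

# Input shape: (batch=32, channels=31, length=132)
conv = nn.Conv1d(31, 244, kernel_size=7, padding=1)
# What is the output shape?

Input shape: (32, 31, 132)
Output shape: (32, 244, 128)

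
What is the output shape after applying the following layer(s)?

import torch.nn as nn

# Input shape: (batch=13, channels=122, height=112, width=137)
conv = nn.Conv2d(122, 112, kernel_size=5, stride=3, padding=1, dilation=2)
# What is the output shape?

Input shape: (13, 122, 112, 137)
Output shape: (13, 112, 36, 44)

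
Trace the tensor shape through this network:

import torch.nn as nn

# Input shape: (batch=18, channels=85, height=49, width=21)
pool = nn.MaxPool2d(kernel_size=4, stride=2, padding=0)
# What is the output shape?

Input shape: (18, 85, 49, 21)
Output shape: (18, 85, 23, 9)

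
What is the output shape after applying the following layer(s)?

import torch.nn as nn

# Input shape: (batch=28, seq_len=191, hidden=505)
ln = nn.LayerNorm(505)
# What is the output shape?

Input shape: (28, 191, 505)
Output shape: (28, 191, 505)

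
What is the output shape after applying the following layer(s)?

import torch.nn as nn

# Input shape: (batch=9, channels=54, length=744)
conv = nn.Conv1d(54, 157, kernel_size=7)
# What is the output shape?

Input shape: (9, 54, 744)
Output shape: (9, 157, 738)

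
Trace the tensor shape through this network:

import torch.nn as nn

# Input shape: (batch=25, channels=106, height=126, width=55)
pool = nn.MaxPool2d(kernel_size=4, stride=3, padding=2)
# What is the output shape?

Input shape: (25, 106, 126, 55)
Output shape: (25, 106, 43, 19)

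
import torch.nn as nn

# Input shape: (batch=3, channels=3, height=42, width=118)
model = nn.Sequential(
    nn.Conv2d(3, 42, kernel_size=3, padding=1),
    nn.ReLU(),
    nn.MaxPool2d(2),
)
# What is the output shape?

Input shape: (3, 3, 42, 118)
  -> after Conv2d: (3, 42, 42, 118)
  -> after ReLU: (3, 42, 42, 118)
Output shape: (3, 42, 21, 59)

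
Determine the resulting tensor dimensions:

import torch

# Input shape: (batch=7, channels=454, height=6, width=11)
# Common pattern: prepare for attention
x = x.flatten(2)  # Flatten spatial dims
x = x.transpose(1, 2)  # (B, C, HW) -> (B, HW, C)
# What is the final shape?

Input shape: (7, 454, 6, 11)
  -> after flatten(2): (7, 454, 66)
Output shape: (7, 66, 454)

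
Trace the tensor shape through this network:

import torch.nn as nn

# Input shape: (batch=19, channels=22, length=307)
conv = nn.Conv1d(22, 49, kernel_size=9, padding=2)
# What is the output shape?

Input shape: (19, 22, 307)
Output shape: (19, 49, 303)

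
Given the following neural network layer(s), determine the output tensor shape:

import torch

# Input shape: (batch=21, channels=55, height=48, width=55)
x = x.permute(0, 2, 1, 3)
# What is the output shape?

Input shape: (21, 55, 48, 55)
Output shape: (21, 48, 55, 55)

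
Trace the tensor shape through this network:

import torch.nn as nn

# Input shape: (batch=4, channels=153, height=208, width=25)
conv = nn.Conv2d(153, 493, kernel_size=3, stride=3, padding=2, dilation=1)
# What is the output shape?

Input shape: (4, 153, 208, 25)
Output shape: (4, 493, 70, 9)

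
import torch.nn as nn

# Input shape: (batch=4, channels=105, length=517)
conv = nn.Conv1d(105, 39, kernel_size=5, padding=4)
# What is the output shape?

Input shape: (4, 105, 517)
Output shape: (4, 39, 521)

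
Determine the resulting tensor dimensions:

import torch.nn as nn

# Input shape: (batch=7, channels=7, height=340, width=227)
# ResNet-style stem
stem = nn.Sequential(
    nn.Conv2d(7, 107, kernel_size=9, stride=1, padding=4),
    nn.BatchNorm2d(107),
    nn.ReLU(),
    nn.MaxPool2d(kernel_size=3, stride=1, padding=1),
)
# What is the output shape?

Input shape: (7, 7, 340, 227)
  -> after Conv2d 9x9 stride=1: (7, 107, 340, 227)
Output shape: (7, 107, 340, 227)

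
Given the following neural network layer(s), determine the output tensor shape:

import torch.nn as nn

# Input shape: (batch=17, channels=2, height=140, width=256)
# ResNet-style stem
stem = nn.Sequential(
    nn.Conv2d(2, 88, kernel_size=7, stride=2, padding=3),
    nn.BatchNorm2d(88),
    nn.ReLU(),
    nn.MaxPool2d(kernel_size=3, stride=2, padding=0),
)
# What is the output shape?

Input shape: (17, 2, 140, 256)
  -> after Conv2d 7x7 stride=2: (17, 88, 70, 128)
Output shape: (17, 88, 34, 63)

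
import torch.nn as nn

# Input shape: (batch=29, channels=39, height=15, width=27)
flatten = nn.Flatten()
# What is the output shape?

Input shape: (29, 39, 15, 27)
Output shape: (29, 15795)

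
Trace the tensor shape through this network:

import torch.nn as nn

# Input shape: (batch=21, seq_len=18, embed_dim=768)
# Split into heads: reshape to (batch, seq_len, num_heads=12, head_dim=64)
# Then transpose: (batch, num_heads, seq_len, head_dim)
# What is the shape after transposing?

Input shape: (21, 18, 768)
  -> after reshape: (21, 18, 12, 64)
Output shape: (21, 12, 18, 64)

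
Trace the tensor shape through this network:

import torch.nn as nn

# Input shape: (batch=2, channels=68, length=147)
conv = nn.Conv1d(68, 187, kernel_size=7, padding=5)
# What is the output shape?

Input shape: (2, 68, 147)
Output shape: (2, 187, 151)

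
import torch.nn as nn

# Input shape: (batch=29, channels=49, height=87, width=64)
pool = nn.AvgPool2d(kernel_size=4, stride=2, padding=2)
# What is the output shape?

Input shape: (29, 49, 87, 64)
Output shape: (29, 49, 44, 33)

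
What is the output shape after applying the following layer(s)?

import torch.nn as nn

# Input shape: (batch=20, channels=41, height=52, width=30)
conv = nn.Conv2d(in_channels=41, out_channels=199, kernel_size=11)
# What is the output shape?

Input shape: (20, 41, 52, 30)
Output shape: (20, 199, 42, 20)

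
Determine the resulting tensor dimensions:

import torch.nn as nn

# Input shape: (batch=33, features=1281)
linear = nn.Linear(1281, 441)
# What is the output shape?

Input shape: (33, 1281)
Output shape: (33, 441)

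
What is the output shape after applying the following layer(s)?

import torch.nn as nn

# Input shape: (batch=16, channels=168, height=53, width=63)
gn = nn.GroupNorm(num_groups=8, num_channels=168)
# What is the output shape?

Input shape: (16, 168, 53, 63)
Output shape: (16, 168, 53, 63)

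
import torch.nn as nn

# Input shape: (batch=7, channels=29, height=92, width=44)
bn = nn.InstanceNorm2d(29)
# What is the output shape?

Input shape: (7, 29, 92, 44)
Output shape: (7, 29, 92, 44)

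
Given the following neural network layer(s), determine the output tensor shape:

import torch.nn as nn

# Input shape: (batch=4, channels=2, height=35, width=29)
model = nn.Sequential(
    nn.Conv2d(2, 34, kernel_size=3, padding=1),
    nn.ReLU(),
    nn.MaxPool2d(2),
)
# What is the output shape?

Input shape: (4, 2, 35, 29)
  -> after Conv2d: (4, 34, 35, 29)
  -> after ReLU: (4, 34, 35, 29)
Output shape: (4, 34, 17, 14)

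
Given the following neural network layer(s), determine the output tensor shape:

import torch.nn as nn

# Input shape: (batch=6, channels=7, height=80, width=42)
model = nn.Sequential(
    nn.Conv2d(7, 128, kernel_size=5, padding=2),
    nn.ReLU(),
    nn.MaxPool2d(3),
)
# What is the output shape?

Input shape: (6, 7, 80, 42)
  -> after Conv2d: (6, 128, 80, 42)
  -> after ReLU: (6, 128, 80, 42)
Output shape: (6, 128, 26, 14)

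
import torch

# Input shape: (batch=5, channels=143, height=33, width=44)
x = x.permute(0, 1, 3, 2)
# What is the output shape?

Input shape: (5, 143, 33, 44)
Output shape: (5, 143, 44, 33)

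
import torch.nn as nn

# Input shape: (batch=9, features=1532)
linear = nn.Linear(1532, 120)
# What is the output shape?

Input shape: (9, 1532)
Output shape: (9, 120)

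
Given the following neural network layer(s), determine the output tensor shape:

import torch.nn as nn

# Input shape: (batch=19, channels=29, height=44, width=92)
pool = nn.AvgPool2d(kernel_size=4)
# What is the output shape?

Input shape: (19, 29, 44, 92)
Output shape: (19, 29, 11, 23)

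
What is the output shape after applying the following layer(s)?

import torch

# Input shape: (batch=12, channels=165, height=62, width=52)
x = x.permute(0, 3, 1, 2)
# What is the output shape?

Input shape: (12, 165, 62, 52)
Output shape: (12, 52, 165, 62)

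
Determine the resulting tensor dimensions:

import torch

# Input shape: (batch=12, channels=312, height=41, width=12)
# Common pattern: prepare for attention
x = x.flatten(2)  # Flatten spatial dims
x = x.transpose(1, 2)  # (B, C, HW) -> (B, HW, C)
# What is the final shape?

Input shape: (12, 312, 41, 12)
  -> after flatten(2): (12, 312, 492)
Output shape: (12, 492, 312)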